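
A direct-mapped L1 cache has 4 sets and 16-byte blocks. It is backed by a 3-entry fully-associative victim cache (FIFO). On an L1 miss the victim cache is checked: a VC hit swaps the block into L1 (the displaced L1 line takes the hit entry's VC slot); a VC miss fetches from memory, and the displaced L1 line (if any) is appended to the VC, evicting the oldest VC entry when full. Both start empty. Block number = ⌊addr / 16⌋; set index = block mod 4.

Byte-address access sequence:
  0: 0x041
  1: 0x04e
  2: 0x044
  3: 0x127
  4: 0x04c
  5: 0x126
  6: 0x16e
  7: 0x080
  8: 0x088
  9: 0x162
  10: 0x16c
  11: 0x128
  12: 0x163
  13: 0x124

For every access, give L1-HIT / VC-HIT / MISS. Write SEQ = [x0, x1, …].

SEQ = [MISS, L1-HIT, L1-HIT, MISS, L1-HIT, L1-HIT, MISS, MISS, L1-HIT, L1-HIT, L1-HIT, VC-HIT, VC-HIT, VC-HIT]

#0 0x41→b4/s0 MISS; vc=[]
#1 0x4e→b4/s0 L1-HIT; vc=[]
#2 0x44→b4/s0 L1-HIT; vc=[]
#3 0x127→b18/s2 MISS; vc=[]
#4 0x4c→b4/s0 L1-HIT; vc=[]
#5 0x126→b18/s2 L1-HIT; vc=[]
#6 0x16e→b22/s2 MISS; vc=[18]
#7 0x80→b8/s0 MISS; vc=[18,4]
#8 0x88→b8/s0 L1-HIT; vc=[18,4]
#9 0x162→b22/s2 L1-HIT; vc=[18,4]
#10 0x16c→b22/s2 L1-HIT; vc=[18,4]
#11 0x128→b18/s2 VC-HIT; vc=[22,4]
#12 0x163→b22/s2 VC-HIT; vc=[18,4]
#13 0x124→b18/s2 VC-HIT; vc=[22,4]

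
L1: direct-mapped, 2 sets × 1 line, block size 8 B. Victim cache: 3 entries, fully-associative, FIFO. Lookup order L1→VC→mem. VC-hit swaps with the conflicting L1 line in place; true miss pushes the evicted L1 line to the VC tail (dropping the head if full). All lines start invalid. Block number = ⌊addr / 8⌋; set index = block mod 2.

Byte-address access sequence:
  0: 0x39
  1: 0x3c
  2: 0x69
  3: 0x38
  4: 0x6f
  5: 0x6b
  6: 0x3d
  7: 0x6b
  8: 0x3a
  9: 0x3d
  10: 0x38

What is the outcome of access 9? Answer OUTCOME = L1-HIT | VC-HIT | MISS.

0: 0x39 (blk 7, set 1) → MISS  vc=[]
1: 0x3c (blk 7, set 1) → L1-HIT  vc=[]
2: 0x69 (blk 13, set 1) → MISS  vc=[7]
3: 0x38 (blk 7, set 1) → VC-HIT  vc=[13]
4: 0x6f (blk 13, set 1) → VC-HIT  vc=[7]
5: 0x6b (blk 13, set 1) → L1-HIT  vc=[7]
6: 0x3d (blk 7, set 1) → VC-HIT  vc=[13]
7: 0x6b (blk 13, set 1) → VC-HIT  vc=[7]
8: 0x3a (blk 7, set 1) → VC-HIT  vc=[13]
9: 0x3d (blk 7, set 1) → L1-HIT  vc=[13]
10: 0x38 (blk 7, set 1) → L1-HIT  vc=[13]

OUTCOME = L1-HIT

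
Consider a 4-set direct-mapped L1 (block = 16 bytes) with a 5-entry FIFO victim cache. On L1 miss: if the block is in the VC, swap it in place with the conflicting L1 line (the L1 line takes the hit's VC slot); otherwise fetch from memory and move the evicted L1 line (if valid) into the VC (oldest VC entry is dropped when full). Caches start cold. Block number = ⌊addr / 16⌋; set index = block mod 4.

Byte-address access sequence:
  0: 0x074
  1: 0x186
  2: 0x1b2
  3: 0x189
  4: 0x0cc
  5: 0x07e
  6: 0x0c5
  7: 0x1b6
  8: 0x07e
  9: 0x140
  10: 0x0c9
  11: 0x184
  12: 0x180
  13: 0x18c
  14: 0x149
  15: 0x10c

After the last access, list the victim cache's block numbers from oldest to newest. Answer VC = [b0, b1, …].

  [0] addr=0x74 blk=7 s=3: MISS | VC []
  [1] addr=0x186 blk=24 s=0: MISS | VC []
  [2] addr=0x1b2 blk=27 s=3: MISS | VC [7]
  [3] addr=0x189 blk=24 s=0: L1-HIT | VC [7]
  [4] addr=0xcc blk=12 s=0: MISS | VC [7, 24]
  [5] addr=0x7e blk=7 s=3: VC-HIT | VC [27, 24]
  [6] addr=0xc5 blk=12 s=0: L1-HIT | VC [27, 24]
  [7] addr=0x1b6 blk=27 s=3: VC-HIT | VC [7, 24]
  [8] addr=0x7e blk=7 s=3: VC-HIT | VC [27, 24]
  [9] addr=0x140 blk=20 s=0: MISS | VC [27, 24, 12]
  [10] addr=0xc9 blk=12 s=0: VC-HIT | VC [27, 24, 20]
  [11] addr=0x184 blk=24 s=0: VC-HIT | VC [27, 12, 20]
  [12] addr=0x180 blk=24 s=0: L1-HIT | VC [27, 12, 20]
  [13] addr=0x18c blk=24 s=0: L1-HIT | VC [27, 12, 20]
  [14] addr=0x149 blk=20 s=0: VC-HIT | VC [27, 12, 24]
  [15] addr=0x10c blk=16 s=0: MISS | VC [27, 12, 24, 20]

VC = [27, 12, 24, 20]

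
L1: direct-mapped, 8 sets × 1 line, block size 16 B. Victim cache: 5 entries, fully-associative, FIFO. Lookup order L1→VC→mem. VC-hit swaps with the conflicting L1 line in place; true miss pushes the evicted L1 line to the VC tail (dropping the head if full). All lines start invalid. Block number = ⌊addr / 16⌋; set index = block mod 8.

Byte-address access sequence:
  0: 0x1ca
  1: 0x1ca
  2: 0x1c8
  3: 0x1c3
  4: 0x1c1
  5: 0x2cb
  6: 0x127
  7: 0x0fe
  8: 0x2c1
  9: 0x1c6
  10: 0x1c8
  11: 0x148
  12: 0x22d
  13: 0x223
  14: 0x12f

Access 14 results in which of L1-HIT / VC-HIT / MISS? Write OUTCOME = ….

OUTCOME = VC-HIT

#0 0x1ca→b28/s4 MISS; vc=[]
#1 0x1ca→b28/s4 L1-HIT; vc=[]
#2 0x1c8→b28/s4 L1-HIT; vc=[]
#3 0x1c3→b28/s4 L1-HIT; vc=[]
#4 0x1c1→b28/s4 L1-HIT; vc=[]
#5 0x2cb→b44/s4 MISS; vc=[28]
#6 0x127→b18/s2 MISS; vc=[28]
#7 0xfe→b15/s7 MISS; vc=[28]
#8 0x2c1→b44/s4 L1-HIT; vc=[28]
#9 0x1c6→b28/s4 VC-HIT; vc=[44]
#10 0x1c8→b28/s4 L1-HIT; vc=[44]
#11 0x148→b20/s4 MISS; vc=[44,28]
#12 0x22d→b34/s2 MISS; vc=[44,28,18]
#13 0x223→b34/s2 L1-HIT; vc=[44,28,18]
#14 0x12f→b18/s2 VC-HIT; vc=[44,28,34]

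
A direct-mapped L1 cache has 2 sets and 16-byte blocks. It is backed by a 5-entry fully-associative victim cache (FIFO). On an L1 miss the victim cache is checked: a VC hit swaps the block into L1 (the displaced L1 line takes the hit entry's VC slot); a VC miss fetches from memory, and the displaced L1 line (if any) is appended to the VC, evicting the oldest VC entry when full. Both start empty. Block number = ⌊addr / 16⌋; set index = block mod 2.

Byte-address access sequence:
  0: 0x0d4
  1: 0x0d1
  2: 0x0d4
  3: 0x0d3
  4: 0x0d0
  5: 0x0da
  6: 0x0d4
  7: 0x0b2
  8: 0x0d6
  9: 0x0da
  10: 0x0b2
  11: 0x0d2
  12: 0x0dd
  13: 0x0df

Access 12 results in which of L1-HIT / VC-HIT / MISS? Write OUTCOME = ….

OUTCOME = L1-HIT

  [0] addr=0xd4 blk=13 s=1: MISS | VC []
  [1] addr=0xd1 blk=13 s=1: L1-HIT | VC []
  [2] addr=0xd4 blk=13 s=1: L1-HIT | VC []
  [3] addr=0xd3 blk=13 s=1: L1-HIT | VC []
  [4] addr=0xd0 blk=13 s=1: L1-HIT | VC []
  [5] addr=0xda blk=13 s=1: L1-HIT | VC []
  [6] addr=0xd4 blk=13 s=1: L1-HIT | VC []
  [7] addr=0xb2 blk=11 s=1: MISS | VC [13]
  [8] addr=0xd6 blk=13 s=1: VC-HIT | VC [11]
  [9] addr=0xda blk=13 s=1: L1-HIT | VC [11]
  [10] addr=0xb2 blk=11 s=1: VC-HIT | VC [13]
  [11] addr=0xd2 blk=13 s=1: VC-HIT | VC [11]
  [12] addr=0xdd blk=13 s=1: L1-HIT | VC [11]
  [13] addr=0xdf blk=13 s=1: L1-HIT | VC [11]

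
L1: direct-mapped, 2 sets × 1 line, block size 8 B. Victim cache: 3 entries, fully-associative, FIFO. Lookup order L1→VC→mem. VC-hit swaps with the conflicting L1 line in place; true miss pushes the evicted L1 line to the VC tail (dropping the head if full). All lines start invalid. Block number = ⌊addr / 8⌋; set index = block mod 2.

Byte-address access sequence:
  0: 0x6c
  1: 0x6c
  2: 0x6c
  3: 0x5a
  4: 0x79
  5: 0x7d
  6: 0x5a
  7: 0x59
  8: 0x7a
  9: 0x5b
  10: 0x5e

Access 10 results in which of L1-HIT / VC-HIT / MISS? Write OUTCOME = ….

#0 0x6c→b13/s1 MISS; vc=[]
#1 0x6c→b13/s1 L1-HIT; vc=[]
#2 0x6c→b13/s1 L1-HIT; vc=[]
#3 0x5a→b11/s1 MISS; vc=[13]
#4 0x79→b15/s1 MISS; vc=[13,11]
#5 0x7d→b15/s1 L1-HIT; vc=[13,11]
#6 0x5a→b11/s1 VC-HIT; vc=[13,15]
#7 0x59→b11/s1 L1-HIT; vc=[13,15]
#8 0x7a→b15/s1 VC-HIT; vc=[13,11]
#9 0x5b→b11/s1 VC-HIT; vc=[13,15]
#10 0x5e→b11/s1 L1-HIT; vc=[13,15]

OUTCOME = L1-HIT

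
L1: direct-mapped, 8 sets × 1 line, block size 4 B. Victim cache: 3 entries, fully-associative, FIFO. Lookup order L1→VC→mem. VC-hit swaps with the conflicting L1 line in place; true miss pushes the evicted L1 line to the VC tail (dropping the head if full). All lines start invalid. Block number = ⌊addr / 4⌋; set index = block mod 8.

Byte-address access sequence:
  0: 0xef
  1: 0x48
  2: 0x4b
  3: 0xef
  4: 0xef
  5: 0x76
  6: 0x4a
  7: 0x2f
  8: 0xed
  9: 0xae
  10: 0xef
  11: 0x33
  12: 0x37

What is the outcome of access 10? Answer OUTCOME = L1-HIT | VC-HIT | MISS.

OUTCOME = VC-HIT

0: 0xef (blk 59, set 3) → MISS  vc=[]
1: 0x48 (blk 18, set 2) → MISS  vc=[]
2: 0x4b (blk 18, set 2) → L1-HIT  vc=[]
3: 0xef (blk 59, set 3) → L1-HIT  vc=[]
4: 0xef (blk 59, set 3) → L1-HIT  vc=[]
5: 0x76 (blk 29, set 5) → MISS  vc=[]
6: 0x4a (blk 18, set 2) → L1-HIT  vc=[]
7: 0x2f (blk 11, set 3) → MISS  vc=[59]
8: 0xed (blk 59, set 3) → VC-HIT  vc=[11]
9: 0xae (blk 43, set 3) → MISS  vc=[11, 59]
10: 0xef (blk 59, set 3) → VC-HIT  vc=[11, 43]
11: 0x33 (blk 12, set 4) → MISS  vc=[11, 43]
12: 0x37 (blk 13, set 5) → MISS  vc=[11, 43, 29]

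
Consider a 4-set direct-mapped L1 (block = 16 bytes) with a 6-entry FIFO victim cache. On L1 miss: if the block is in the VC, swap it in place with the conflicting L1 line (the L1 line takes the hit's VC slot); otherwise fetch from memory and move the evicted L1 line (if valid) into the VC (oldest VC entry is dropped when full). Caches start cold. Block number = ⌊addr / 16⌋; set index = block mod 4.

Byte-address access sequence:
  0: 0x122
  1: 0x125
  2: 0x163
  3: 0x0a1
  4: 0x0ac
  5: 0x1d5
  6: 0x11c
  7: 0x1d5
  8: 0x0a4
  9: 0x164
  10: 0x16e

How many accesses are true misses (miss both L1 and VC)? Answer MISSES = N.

MISSES = 5

  [0] addr=0x122 blk=18 s=2: MISS | VC []
  [1] addr=0x125 blk=18 s=2: L1-HIT | VC []
  [2] addr=0x163 blk=22 s=2: MISS | VC [18]
  [3] addr=0xa1 blk=10 s=2: MISS | VC [18, 22]
  [4] addr=0xac blk=10 s=2: L1-HIT | VC [18, 22]
  [5] addr=0x1d5 blk=29 s=1: MISS | VC [18, 22]
  [6] addr=0x11c blk=17 s=1: MISS | VC [18, 22, 29]
  [7] addr=0x1d5 blk=29 s=1: VC-HIT | VC [18, 22, 17]
  [8] addr=0xa4 blk=10 s=2: L1-HIT | VC [18, 22, 17]
  [9] addr=0x164 blk=22 s=2: VC-HIT | VC [18, 10, 17]
  [10] addr=0x16e blk=22 s=2: L1-HIT | VC [18, 10, 17]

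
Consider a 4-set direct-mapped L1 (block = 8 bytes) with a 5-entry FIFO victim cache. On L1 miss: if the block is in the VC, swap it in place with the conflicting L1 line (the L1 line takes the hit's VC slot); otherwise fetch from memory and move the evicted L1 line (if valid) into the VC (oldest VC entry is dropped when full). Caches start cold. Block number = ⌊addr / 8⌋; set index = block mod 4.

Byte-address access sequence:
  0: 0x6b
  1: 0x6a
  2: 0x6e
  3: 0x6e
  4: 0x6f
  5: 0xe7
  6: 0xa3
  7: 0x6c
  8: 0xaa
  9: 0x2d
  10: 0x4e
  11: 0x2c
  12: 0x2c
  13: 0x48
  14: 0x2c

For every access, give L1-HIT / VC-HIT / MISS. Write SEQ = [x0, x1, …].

  [0] addr=0x6b blk=13 s=1: MISS | VC []
  [1] addr=0x6a blk=13 s=1: L1-HIT | VC []
  [2] addr=0x6e blk=13 s=1: L1-HIT | VC []
  [3] addr=0x6e blk=13 s=1: L1-HIT | VC []
  [4] addr=0x6f blk=13 s=1: L1-HIT | VC []
  [5] addr=0xe7 blk=28 s=0: MISS | VC []
  [6] addr=0xa3 blk=20 s=0: MISS | VC [28]
  [7] addr=0x6c blk=13 s=1: L1-HIT | VC [28]
  [8] addr=0xaa blk=21 s=1: MISS | VC [28, 13]
  [9] addr=0x2d blk=5 s=1: MISS | VC [28, 13, 21]
  [10] addr=0x4e blk=9 s=1: MISS | VC [28, 13, 21, 5]
  [11] addr=0x2c blk=5 s=1: VC-HIT | VC [28, 13, 21, 9]
  [12] addr=0x2c blk=5 s=1: L1-HIT | VC [28, 13, 21, 9]
  [13] addr=0x48 blk=9 s=1: VC-HIT | VC [28, 13, 21, 5]
  [14] addr=0x2c blk=5 s=1: VC-HIT | VC [28, 13, 21, 9]

SEQ = [MISS, L1-HIT, L1-HIT, L1-HIT, L1-HIT, MISS, MISS, L1-HIT, MISS, MISS, MISS, VC-HIT, L1-HIT, VC-HIT, VC-HIT]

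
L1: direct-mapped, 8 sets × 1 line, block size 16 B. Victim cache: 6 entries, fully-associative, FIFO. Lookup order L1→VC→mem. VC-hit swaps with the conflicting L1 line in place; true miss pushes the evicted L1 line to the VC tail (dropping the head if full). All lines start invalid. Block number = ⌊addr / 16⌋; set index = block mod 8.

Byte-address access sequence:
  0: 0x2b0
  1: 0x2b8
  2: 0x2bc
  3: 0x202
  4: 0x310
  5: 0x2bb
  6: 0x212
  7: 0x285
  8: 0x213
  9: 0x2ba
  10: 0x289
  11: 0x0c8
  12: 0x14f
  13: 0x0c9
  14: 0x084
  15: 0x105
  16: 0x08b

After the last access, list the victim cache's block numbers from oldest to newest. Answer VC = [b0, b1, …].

VC = [49, 32, 20, 40, 16]

#0 0x2b0→b43/s3 MISS; vc=[]
#1 0x2b8→b43/s3 L1-HIT; vc=[]
#2 0x2bc→b43/s3 L1-HIT; vc=[]
#3 0x202→b32/s0 MISS; vc=[]
#4 0x310→b49/s1 MISS; vc=[]
#5 0x2bb→b43/s3 L1-HIT; vc=[]
#6 0x212→b33/s1 MISS; vc=[49]
#7 0x285→b40/s0 MISS; vc=[49,32]
#8 0x213→b33/s1 L1-HIT; vc=[49,32]
#9 0x2ba→b43/s3 L1-HIT; vc=[49,32]
#10 0x289→b40/s0 L1-HIT; vc=[49,32]
#11 0xc8→b12/s4 MISS; vc=[49,32]
#12 0x14f→b20/s4 MISS; vc=[49,32,12]
#13 0xc9→b12/s4 VC-HIT; vc=[49,32,20]
#14 0x84→b8/s0 MISS; vc=[49,32,20,40]
#15 0x105→b16/s0 MISS; vc=[49,32,20,40,8]
#16 0x8b→b8/s0 VC-HIT; vc=[49,32,20,40,16]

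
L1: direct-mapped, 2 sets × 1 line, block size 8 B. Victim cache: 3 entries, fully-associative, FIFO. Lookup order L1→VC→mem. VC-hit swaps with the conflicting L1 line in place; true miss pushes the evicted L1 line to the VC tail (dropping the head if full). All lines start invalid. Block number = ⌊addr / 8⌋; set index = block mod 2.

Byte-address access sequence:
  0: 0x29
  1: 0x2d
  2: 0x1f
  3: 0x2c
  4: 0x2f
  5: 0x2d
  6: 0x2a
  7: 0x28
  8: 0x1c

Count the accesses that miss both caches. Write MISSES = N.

#0 0x29→b5/s1 MISS; vc=[]
#1 0x2d→b5/s1 L1-HIT; vc=[]
#2 0x1f→b3/s1 MISS; vc=[5]
#3 0x2c→b5/s1 VC-HIT; vc=[3]
#4 0x2f→b5/s1 L1-HIT; vc=[3]
#5 0x2d→b5/s1 L1-HIT; vc=[3]
#6 0x2a→b5/s1 L1-HIT; vc=[3]
#7 0x28→b5/s1 L1-HIT; vc=[3]
#8 0x1c→b3/s1 VC-HIT; vc=[5]

MISSES = 2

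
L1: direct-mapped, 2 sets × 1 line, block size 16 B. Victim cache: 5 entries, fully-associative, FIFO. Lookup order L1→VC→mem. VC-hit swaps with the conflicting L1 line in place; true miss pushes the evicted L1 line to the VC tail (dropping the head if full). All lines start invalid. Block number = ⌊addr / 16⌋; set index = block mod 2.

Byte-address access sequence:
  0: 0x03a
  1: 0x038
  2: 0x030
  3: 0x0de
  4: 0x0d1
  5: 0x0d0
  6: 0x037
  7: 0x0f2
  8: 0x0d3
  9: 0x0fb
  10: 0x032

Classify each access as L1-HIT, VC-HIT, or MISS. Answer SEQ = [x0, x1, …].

SEQ = [MISS, L1-HIT, L1-HIT, MISS, L1-HIT, L1-HIT, VC-HIT, MISS, VC-HIT, VC-HIT, VC-HIT]

#0 0x3a→b3/s1 MISS; vc=[]
#1 0x38→b3/s1 L1-HIT; vc=[]
#2 0x30→b3/s1 L1-HIT; vc=[]
#3 0xde→b13/s1 MISS; vc=[3]
#4 0xd1→b13/s1 L1-HIT; vc=[3]
#5 0xd0→b13/s1 L1-HIT; vc=[3]
#6 0x37→b3/s1 VC-HIT; vc=[13]
#7 0xf2→b15/s1 MISS; vc=[13,3]
#8 0xd3→b13/s1 VC-HIT; vc=[15,3]
#9 0xfb→b15/s1 VC-HIT; vc=[13,3]
#10 0x32→b3/s1 VC-HIT; vc=[13,15]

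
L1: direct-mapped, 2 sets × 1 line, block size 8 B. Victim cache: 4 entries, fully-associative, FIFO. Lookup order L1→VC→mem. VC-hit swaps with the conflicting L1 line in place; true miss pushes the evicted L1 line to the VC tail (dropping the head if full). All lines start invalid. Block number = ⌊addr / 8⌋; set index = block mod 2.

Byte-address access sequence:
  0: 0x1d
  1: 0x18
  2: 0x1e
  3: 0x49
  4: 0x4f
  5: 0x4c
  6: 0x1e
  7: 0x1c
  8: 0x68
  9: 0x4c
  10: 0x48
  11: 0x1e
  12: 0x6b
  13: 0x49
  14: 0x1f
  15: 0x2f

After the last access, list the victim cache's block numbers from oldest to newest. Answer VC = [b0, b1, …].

VC = [9, 13, 3]

  [0] addr=0x1d blk=3 s=1: MISS | VC []
  [1] addr=0x18 blk=3 s=1: L1-HIT | VC []
  [2] addr=0x1e blk=3 s=1: L1-HIT | VC []
  [3] addr=0x49 blk=9 s=1: MISS | VC [3]
  [4] addr=0x4f blk=9 s=1: L1-HIT | VC [3]
  [5] addr=0x4c blk=9 s=1: L1-HIT | VC [3]
  [6] addr=0x1e blk=3 s=1: VC-HIT | VC [9]
  [7] addr=0x1c blk=3 s=1: L1-HIT | VC [9]
  [8] addr=0x68 blk=13 s=1: MISS | VC [9, 3]
  [9] addr=0x4c blk=9 s=1: VC-HIT | VC [13, 3]
  [10] addr=0x48 blk=9 s=1: L1-HIT | VC [13, 3]
  [11] addr=0x1e blk=3 s=1: VC-HIT | VC [13, 9]
  [12] addr=0x6b blk=13 s=1: VC-HIT | VC [3, 9]
  [13] addr=0x49 blk=9 s=1: VC-HIT | VC [3, 13]
  [14] addr=0x1f blk=3 s=1: VC-HIT | VC [9, 13]
  [15] addr=0x2f blk=5 s=1: MISS | VC [9, 13, 3]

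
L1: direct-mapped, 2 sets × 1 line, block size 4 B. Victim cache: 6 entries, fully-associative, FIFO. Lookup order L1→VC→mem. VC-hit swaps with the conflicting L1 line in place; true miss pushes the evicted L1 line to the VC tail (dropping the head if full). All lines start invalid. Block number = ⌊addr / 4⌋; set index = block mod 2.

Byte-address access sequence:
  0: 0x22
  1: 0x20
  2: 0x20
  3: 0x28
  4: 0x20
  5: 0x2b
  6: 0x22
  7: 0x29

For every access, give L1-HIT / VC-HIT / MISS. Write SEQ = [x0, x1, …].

#0 0x22→b8/s0 MISS; vc=[]
#1 0x20→b8/s0 L1-HIT; vc=[]
#2 0x20→b8/s0 L1-HIT; vc=[]
#3 0x28→b10/s0 MISS; vc=[8]
#4 0x20→b8/s0 VC-HIT; vc=[10]
#5 0x2b→b10/s0 VC-HIT; vc=[8]
#6 0x22→b8/s0 VC-HIT; vc=[10]
#7 0x29→b10/s0 VC-HIT; vc=[8]

SEQ = [MISS, L1-HIT, L1-HIT, MISS, VC-HIT, VC-HIT, VC-HIT, VC-HIT]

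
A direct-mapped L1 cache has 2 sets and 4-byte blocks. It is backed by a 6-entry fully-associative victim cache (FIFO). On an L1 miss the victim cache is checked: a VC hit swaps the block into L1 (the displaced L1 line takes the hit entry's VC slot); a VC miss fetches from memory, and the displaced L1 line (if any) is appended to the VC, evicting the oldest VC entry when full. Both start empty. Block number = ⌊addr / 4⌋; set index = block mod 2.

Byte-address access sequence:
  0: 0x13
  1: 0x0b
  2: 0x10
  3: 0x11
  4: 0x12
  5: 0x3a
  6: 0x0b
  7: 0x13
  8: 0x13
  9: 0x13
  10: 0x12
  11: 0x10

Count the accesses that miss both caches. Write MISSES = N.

MISSES = 3

  [0] addr=0x13 blk=4 s=0: MISS | VC []
  [1] addr=0xb blk=2 s=0: MISS | VC [4]
  [2] addr=0x10 blk=4 s=0: VC-HIT | VC [2]
  [3] addr=0x11 blk=4 s=0: L1-HIT | VC [2]
  [4] addr=0x12 blk=4 s=0: L1-HIT | VC [2]
  [5] addr=0x3a blk=14 s=0: MISS | VC [2, 4]
  [6] addr=0xb blk=2 s=0: VC-HIT | VC [14, 4]
  [7] addr=0x13 blk=4 s=0: VC-HIT | VC [14, 2]
  [8] addr=0x13 blk=4 s=0: L1-HIT | VC [14, 2]
  [9] addr=0x13 blk=4 s=0: L1-HIT | VC [14, 2]
  [10] addr=0x12 blk=4 s=0: L1-HIT | VC [14, 2]
  [11] addr=0x10 blk=4 s=0: L1-HIT | VC [14, 2]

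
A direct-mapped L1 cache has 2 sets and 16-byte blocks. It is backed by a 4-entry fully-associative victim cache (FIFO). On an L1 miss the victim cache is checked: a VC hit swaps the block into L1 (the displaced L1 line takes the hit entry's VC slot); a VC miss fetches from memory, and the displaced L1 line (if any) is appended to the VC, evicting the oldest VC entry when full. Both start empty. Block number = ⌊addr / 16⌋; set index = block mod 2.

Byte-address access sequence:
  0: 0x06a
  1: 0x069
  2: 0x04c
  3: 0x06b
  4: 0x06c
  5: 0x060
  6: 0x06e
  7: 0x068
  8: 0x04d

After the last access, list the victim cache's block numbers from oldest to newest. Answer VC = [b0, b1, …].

#0 0x6a→b6/s0 MISS; vc=[]
#1 0x69→b6/s0 L1-HIT; vc=[]
#2 0x4c→b4/s0 MISS; vc=[6]
#3 0x6b→b6/s0 VC-HIT; vc=[4]
#4 0x6c→b6/s0 L1-HIT; vc=[4]
#5 0x60→b6/s0 L1-HIT; vc=[4]
#6 0x6e→b6/s0 L1-HIT; vc=[4]
#7 0x68→b6/s0 L1-HIT; vc=[4]
#8 0x4d→b4/s0 VC-HIT; vc=[6]

VC = [6]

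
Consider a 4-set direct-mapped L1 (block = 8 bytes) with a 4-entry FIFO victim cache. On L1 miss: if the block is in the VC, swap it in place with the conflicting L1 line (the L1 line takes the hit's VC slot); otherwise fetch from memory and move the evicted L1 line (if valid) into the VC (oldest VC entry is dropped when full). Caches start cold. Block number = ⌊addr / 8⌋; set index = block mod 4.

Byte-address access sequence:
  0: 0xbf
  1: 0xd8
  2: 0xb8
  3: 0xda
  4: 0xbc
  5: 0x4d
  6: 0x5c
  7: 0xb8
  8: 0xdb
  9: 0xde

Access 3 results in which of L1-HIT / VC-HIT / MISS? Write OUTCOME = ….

OUTCOME = VC-HIT

  [0] addr=0xbf blk=23 s=3: MISS | VC []
  [1] addr=0xd8 blk=27 s=3: MISS | VC [23]
  [2] addr=0xb8 blk=23 s=3: VC-HIT | VC [27]
  [3] addr=0xda blk=27 s=3: VC-HIT | VC [23]
  [4] addr=0xbc blk=23 s=3: VC-HIT | VC [27]
  [5] addr=0x4d blk=9 s=1: MISS | VC [27]
  [6] addr=0x5c blk=11 s=3: MISS | VC [27, 23]
  [7] addr=0xb8 blk=23 s=3: VC-HIT | VC [27, 11]
  [8] addr=0xdb blk=27 s=3: VC-HIT | VC [23, 11]
  [9] addr=0xde blk=27 s=3: L1-HIT | VC [23, 11]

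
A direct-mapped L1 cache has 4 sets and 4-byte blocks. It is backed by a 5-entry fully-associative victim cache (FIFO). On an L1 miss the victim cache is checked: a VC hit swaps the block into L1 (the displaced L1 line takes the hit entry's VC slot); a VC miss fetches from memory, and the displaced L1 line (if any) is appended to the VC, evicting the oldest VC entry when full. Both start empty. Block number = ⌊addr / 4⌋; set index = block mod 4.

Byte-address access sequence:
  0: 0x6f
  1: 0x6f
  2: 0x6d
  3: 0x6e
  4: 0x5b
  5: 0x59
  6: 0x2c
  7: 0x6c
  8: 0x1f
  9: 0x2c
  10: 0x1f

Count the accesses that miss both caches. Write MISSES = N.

MISSES = 4

#0 0x6f→b27/s3 MISS; vc=[]
#1 0x6f→b27/s3 L1-HIT; vc=[]
#2 0x6d→b27/s3 L1-HIT; vc=[]
#3 0x6e→b27/s3 L1-HIT; vc=[]
#4 0x5b→b22/s2 MISS; vc=[]
#5 0x59→b22/s2 L1-HIT; vc=[]
#6 0x2c→b11/s3 MISS; vc=[27]
#7 0x6c→b27/s3 VC-HIT; vc=[11]
#8 0x1f→b7/s3 MISS; vc=[11,27]
#9 0x2c→b11/s3 VC-HIT; vc=[7,27]
#10 0x1f→b7/s3 VC-HIT; vc=[11,27]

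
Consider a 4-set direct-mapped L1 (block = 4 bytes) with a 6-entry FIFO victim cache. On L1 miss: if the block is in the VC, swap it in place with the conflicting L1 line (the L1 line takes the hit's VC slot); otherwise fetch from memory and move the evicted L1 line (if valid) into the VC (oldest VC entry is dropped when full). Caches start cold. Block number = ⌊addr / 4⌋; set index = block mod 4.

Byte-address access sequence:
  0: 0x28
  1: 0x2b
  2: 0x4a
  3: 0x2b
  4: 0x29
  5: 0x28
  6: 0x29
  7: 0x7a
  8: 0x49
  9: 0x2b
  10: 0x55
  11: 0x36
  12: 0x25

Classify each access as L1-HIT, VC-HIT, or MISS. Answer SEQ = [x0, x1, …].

SEQ = [MISS, L1-HIT, MISS, VC-HIT, L1-HIT, L1-HIT, L1-HIT, MISS, VC-HIT, VC-HIT, MISS, MISS, MISS]

  [0] addr=0x28 blk=10 s=2: MISS | VC []
  [1] addr=0x2b blk=10 s=2: L1-HIT | VC []
  [2] addr=0x4a blk=18 s=2: MISS | VC [10]
  [3] addr=0x2b blk=10 s=2: VC-HIT | VC [18]
  [4] addr=0x29 blk=10 s=2: L1-HIT | VC [18]
  [5] addr=0x28 blk=10 s=2: L1-HIT | VC [18]
  [6] addr=0x29 blk=10 s=2: L1-HIT | VC [18]
  [7] addr=0x7a blk=30 s=2: MISS | VC [18, 10]
  [8] addr=0x49 blk=18 s=2: VC-HIT | VC [30, 10]
  [9] addr=0x2b blk=10 s=2: VC-HIT | VC [30, 18]
  [10] addr=0x55 blk=21 s=1: MISS | VC [30, 18]
  [11] addr=0x36 blk=13 s=1: MISS | VC [30, 18, 21]
  [12] addr=0x25 blk=9 s=1: MISS | VC [30, 18, 21, 13]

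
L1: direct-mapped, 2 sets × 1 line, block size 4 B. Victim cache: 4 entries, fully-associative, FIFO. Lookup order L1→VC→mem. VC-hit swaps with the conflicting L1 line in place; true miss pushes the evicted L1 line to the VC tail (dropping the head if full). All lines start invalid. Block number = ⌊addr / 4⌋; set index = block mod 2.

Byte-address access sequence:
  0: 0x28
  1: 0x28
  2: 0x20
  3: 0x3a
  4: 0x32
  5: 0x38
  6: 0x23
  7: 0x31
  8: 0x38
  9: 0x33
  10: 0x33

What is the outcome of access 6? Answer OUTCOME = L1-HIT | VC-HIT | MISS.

OUTCOME = VC-HIT

#0 0x28→b10/s0 MISS; vc=[]
#1 0x28→b10/s0 L1-HIT; vc=[]
#2 0x20→b8/s0 MISS; vc=[10]
#3 0x3a→b14/s0 MISS; vc=[10,8]
#4 0x32→b12/s0 MISS; vc=[10,8,14]
#5 0x38→b14/s0 VC-HIT; vc=[10,8,12]
#6 0x23→b8/s0 VC-HIT; vc=[10,14,12]
#7 0x31→b12/s0 VC-HIT; vc=[10,14,8]
#8 0x38→b14/s0 VC-HIT; vc=[10,12,8]
#9 0x33→b12/s0 VC-HIT; vc=[10,14,8]
#10 0x33→b12/s0 L1-HIT; vc=[10,14,8]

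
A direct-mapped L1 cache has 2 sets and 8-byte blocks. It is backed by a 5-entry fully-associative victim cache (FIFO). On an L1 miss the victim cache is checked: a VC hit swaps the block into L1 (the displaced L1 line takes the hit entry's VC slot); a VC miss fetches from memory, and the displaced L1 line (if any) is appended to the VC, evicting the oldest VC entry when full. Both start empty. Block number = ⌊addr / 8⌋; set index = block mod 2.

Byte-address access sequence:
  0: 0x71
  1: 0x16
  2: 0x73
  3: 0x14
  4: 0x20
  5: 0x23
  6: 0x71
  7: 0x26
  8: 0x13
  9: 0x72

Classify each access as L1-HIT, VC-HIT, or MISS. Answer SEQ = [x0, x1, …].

SEQ = [MISS, MISS, VC-HIT, VC-HIT, MISS, L1-HIT, VC-HIT, VC-HIT, VC-HIT, VC-HIT]

0: 0x71 (blk 14, set 0) → MISS  vc=[]
1: 0x16 (blk 2, set 0) → MISS  vc=[14]
2: 0x73 (blk 14, set 0) → VC-HIT  vc=[2]
3: 0x14 (blk 2, set 0) → VC-HIT  vc=[14]
4: 0x20 (blk 4, set 0) → MISS  vc=[14, 2]
5: 0x23 (blk 4, set 0) → L1-HIT  vc=[14, 2]
6: 0x71 (blk 14, set 0) → VC-HIT  vc=[4, 2]
7: 0x26 (blk 4, set 0) → VC-HIT  vc=[14, 2]
8: 0x13 (blk 2, set 0) → VC-HIT  vc=[14, 4]
9: 0x72 (blk 14, set 0) → VC-HIT  vc=[2, 4]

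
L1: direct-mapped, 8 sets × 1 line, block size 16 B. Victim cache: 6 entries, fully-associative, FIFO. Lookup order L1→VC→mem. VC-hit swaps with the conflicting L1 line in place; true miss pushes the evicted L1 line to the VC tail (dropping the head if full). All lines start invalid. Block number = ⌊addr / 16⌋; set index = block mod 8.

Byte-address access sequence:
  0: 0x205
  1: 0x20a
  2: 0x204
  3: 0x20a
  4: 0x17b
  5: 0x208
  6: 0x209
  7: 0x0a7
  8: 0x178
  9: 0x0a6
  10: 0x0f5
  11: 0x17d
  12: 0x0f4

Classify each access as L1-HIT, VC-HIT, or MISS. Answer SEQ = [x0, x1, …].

  [0] addr=0x205 blk=32 s=0: MISS | VC []
  [1] addr=0x20a blk=32 s=0: L1-HIT | VC []
  [2] addr=0x204 blk=32 s=0: L1-HIT | VC []
  [3] addr=0x20a blk=32 s=0: L1-HIT | VC []
  [4] addr=0x17b blk=23 s=7: MISS | VC []
  [5] addr=0x208 blk=32 s=0: L1-HIT | VC []
  [6] addr=0x209 blk=32 s=0: L1-HIT | VC []
  [7] addr=0xa7 blk=10 s=2: MISS | VC []
  [8] addr=0x178 blk=23 s=7: L1-HIT | VC []
  [9] addr=0xa6 blk=10 s=2: L1-HIT | VC []
  [10] addr=0xf5 blk=15 s=7: MISS | VC [23]
  [11] addr=0x17d blk=23 s=7: VC-HIT | VC [15]
  [12] addr=0xf4 blk=15 s=7: VC-HIT | VC [23]

SEQ = [MISS, L1-HIT, L1-HIT, L1-HIT, MISS, L1-HIT, L1-HIT, MISS, L1-HIT, L1-HIT, MISS, VC-HIT, VC-HIT]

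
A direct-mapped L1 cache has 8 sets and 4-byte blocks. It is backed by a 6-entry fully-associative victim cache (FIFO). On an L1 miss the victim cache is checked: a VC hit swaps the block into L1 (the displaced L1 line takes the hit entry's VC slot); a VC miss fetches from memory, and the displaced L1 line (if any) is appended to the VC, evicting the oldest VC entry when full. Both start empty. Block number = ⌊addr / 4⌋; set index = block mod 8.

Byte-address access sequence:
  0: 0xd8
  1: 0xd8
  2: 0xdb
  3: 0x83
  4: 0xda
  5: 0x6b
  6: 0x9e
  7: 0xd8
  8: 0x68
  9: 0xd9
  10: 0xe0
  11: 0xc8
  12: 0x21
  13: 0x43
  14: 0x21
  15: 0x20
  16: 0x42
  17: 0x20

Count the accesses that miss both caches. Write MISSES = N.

MISSES = 8

#0 0xd8→b54/s6 MISS; vc=[]
#1 0xd8→b54/s6 L1-HIT; vc=[]
#2 0xdb→b54/s6 L1-HIT; vc=[]
#3 0x83→b32/s0 MISS; vc=[]
#4 0xda→b54/s6 L1-HIT; vc=[]
#5 0x6b→b26/s2 MISS; vc=[]
#6 0x9e→b39/s7 MISS; vc=[]
#7 0xd8→b54/s6 L1-HIT; vc=[]
#8 0x68→b26/s2 L1-HIT; vc=[]
#9 0xd9→b54/s6 L1-HIT; vc=[]
#10 0xe0→b56/s0 MISS; vc=[32]
#11 0xc8→b50/s2 MISS; vc=[32,26]
#12 0x21→b8/s0 MISS; vc=[32,26,56]
#13 0x43→b16/s0 MISS; vc=[32,26,56,8]
#14 0x21→b8/s0 VC-HIT; vc=[32,26,56,16]
#15 0x20→b8/s0 L1-HIT; vc=[32,26,56,16]
#16 0x42→b16/s0 VC-HIT; vc=[32,26,56,8]
#17 0x20→b8/s0 VC-HIT; vc=[32,26,56,16]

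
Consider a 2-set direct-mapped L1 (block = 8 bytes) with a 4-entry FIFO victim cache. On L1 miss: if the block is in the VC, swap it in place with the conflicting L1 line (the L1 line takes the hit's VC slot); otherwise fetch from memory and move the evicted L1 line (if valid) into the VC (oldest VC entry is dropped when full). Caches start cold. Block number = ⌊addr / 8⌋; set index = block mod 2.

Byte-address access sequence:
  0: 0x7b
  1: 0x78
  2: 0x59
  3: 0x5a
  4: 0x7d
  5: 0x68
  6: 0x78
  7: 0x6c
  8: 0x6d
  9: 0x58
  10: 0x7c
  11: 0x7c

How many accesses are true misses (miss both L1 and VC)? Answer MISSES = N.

  [0] addr=0x7b blk=15 s=1: MISS | VC []
  [1] addr=0x78 blk=15 s=1: L1-HIT | VC []
  [2] addr=0x59 blk=11 s=1: MISS | VC [15]
  [3] addr=0x5a blk=11 s=1: L1-HIT | VC [15]
  [4] addr=0x7d blk=15 s=1: VC-HIT | VC [11]
  [5] addr=0x68 blk=13 s=1: MISS | VC [11, 15]
  [6] addr=0x78 blk=15 s=1: VC-HIT | VC [11, 13]
  [7] addr=0x6c blk=13 s=1: VC-HIT | VC [11, 15]
  [8] addr=0x6d blk=13 s=1: L1-HIT | VC [11, 15]
  [9] addr=0x58 blk=11 s=1: VC-HIT | VC [13, 15]
  [10] addr=0x7c blk=15 s=1: VC-HIT | VC [13, 11]
  [11] addr=0x7c blk=15 s=1: L1-HIT | VC [13, 11]

MISSES = 3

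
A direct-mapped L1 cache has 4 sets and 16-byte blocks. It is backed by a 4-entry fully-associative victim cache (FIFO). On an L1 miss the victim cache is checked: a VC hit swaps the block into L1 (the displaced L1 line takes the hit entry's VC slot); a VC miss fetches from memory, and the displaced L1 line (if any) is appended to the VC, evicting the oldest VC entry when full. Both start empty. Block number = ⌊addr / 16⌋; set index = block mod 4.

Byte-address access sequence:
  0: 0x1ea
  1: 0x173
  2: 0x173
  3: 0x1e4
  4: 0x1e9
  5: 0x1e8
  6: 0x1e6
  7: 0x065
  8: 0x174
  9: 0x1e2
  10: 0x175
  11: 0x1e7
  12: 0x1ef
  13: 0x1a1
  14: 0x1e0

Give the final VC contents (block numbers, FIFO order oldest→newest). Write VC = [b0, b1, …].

VC = [6, 26]

0: 0x1ea (blk 30, set 2) → MISS  vc=[]
1: 0x173 (blk 23, set 3) → MISS  vc=[]
2: 0x173 (blk 23, set 3) → L1-HIT  vc=[]
3: 0x1e4 (blk 30, set 2) → L1-HIT  vc=[]
4: 0x1e9 (blk 30, set 2) → L1-HIT  vc=[]
5: 0x1e8 (blk 30, set 2) → L1-HIT  vc=[]
6: 0x1e6 (blk 30, set 2) → L1-HIT  vc=[]
7: 0x65 (blk 6, set 2) → MISS  vc=[30]
8: 0x174 (blk 23, set 3) → L1-HIT  vc=[30]
9: 0x1e2 (blk 30, set 2) → VC-HIT  vc=[6]
10: 0x175 (blk 23, set 3) → L1-HIT  vc=[6]
11: 0x1e7 (blk 30, set 2) → L1-HIT  vc=[6]
12: 0x1ef (blk 30, set 2) → L1-HIT  vc=[6]
13: 0x1a1 (blk 26, set 2) → MISS  vc=[6, 30]
14: 0x1e0 (blk 30, set 2) → VC-HIT  vc=[6, 26]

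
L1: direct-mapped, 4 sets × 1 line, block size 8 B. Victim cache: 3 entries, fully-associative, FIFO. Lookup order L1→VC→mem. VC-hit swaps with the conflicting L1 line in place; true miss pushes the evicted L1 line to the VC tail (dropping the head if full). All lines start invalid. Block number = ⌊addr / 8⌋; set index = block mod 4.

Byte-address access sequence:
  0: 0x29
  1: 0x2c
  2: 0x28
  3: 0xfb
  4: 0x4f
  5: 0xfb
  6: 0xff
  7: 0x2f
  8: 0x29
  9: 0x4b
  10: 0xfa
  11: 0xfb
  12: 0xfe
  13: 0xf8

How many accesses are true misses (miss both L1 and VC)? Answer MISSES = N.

MISSES = 3

#0 0x29→b5/s1 MISS; vc=[]
#1 0x2c→b5/s1 L1-HIT; vc=[]
#2 0x28→b5/s1 L1-HIT; vc=[]
#3 0xfb→b31/s3 MISS; vc=[]
#4 0x4f→b9/s1 MISS; vc=[5]
#5 0xfb→b31/s3 L1-HIT; vc=[5]
#6 0xff→b31/s3 L1-HIT; vc=[5]
#7 0x2f→b5/s1 VC-HIT; vc=[9]
#8 0x29→b5/s1 L1-HIT; vc=[9]
#9 0x4b→b9/s1 VC-HIT; vc=[5]
#10 0xfa→b31/s3 L1-HIT; vc=[5]
#11 0xfb→b31/s3 L1-HIT; vc=[5]
#12 0xfe→b31/s3 L1-HIT; vc=[5]
#13 0xf8→b31/s3 L1-HIT; vc=[5]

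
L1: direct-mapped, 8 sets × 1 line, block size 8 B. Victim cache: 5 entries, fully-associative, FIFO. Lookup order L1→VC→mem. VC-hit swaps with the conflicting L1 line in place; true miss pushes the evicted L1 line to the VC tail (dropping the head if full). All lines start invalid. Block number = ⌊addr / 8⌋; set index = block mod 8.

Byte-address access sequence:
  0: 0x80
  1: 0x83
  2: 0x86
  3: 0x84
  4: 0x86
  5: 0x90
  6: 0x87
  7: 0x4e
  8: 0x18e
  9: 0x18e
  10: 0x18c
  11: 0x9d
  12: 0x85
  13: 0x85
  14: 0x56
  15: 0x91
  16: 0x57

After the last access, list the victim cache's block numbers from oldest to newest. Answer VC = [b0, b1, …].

VC = [9, 18]

0: 0x80 (blk 16, set 0) → MISS  vc=[]
1: 0x83 (blk 16, set 0) → L1-HIT  vc=[]
2: 0x86 (blk 16, set 0) → L1-HIT  vc=[]
3: 0x84 (blk 16, set 0) → L1-HIT  vc=[]
4: 0x86 (blk 16, set 0) → L1-HIT  vc=[]
5: 0x90 (blk 18, set 2) → MISS  vc=[]
6: 0x87 (blk 16, set 0) → L1-HIT  vc=[]
7: 0x4e (blk 9, set 1) → MISS  vc=[]
8: 0x18e (blk 49, set 1) → MISS  vc=[9]
9: 0x18e (blk 49, set 1) → L1-HIT  vc=[9]
10: 0x18c (blk 49, set 1) → L1-HIT  vc=[9]
11: 0x9d (blk 19, set 3) → MISS  vc=[9]
12: 0x85 (blk 16, set 0) → L1-HIT  vc=[9]
13: 0x85 (blk 16, set 0) → L1-HIT  vc=[9]
14: 0x56 (blk 10, set 2) → MISS  vc=[9, 18]
15: 0x91 (blk 18, set 2) → VC-HIT  vc=[9, 10]
16: 0x57 (blk 10, set 2) → VC-HIT  vc=[9, 18]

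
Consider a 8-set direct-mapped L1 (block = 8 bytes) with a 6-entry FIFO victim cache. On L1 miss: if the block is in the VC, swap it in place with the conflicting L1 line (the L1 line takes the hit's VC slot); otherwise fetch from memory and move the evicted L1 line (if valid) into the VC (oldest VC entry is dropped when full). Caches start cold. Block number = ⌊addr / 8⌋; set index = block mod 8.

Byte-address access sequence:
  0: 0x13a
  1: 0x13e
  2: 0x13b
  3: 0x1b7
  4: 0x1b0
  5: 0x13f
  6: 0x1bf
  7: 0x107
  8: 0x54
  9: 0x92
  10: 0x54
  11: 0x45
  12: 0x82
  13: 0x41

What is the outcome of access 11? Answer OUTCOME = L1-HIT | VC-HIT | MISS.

OUTCOME = MISS

#0 0x13a→b39/s7 MISS; vc=[]
#1 0x13e→b39/s7 L1-HIT; vc=[]
#2 0x13b→b39/s7 L1-HIT; vc=[]
#3 0x1b7→b54/s6 MISS; vc=[]
#4 0x1b0→b54/s6 L1-HIT; vc=[]
#5 0x13f→b39/s7 L1-HIT; vc=[]
#6 0x1bf→b55/s7 MISS; vc=[39]
#7 0x107→b32/s0 MISS; vc=[39]
#8 0x54→b10/s2 MISS; vc=[39]
#9 0x92→b18/s2 MISS; vc=[39,10]
#10 0x54→b10/s2 VC-HIT; vc=[39,18]
#11 0x45→b8/s0 MISS; vc=[39,18,32]
#12 0x82→b16/s0 MISS; vc=[39,18,32,8]
#13 0x41→b8/s0 VC-HIT; vc=[39,18,32,16]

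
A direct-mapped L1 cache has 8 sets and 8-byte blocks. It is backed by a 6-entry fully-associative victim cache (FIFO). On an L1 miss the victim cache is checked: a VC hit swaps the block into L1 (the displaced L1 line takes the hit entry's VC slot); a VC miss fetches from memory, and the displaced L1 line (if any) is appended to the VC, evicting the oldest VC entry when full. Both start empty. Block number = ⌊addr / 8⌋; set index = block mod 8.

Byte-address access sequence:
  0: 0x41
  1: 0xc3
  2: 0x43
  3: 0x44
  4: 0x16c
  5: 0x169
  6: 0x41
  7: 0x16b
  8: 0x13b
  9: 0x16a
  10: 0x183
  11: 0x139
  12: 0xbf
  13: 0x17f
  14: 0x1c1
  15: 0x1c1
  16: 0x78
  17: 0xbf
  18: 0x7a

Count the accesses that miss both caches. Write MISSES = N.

0: 0x41 (blk 8, set 0) → MISS  vc=[]
1: 0xc3 (blk 24, set 0) → MISS  vc=[8]
2: 0x43 (blk 8, set 0) → VC-HIT  vc=[24]
3: 0x44 (blk 8, set 0) → L1-HIT  vc=[24]
4: 0x16c (blk 45, set 5) → MISS  vc=[24]
5: 0x169 (blk 45, set 5) → L1-HIT  vc=[24]
6: 0x41 (blk 8, set 0) → L1-HIT  vc=[24]
7: 0x16b (blk 45, set 5) → L1-HIT  vc=[24]
8: 0x13b (blk 39, set 7) → MISS  vc=[24]
9: 0x16a (blk 45, set 5) → L1-HIT  vc=[24]
10: 0x183 (blk 48, set 0) → MISS  vc=[24, 8]
11: 0x139 (blk 39, set 7) → L1-HIT  vc=[24, 8]
12: 0xbf (blk 23, set 7) → MISS  vc=[24, 8, 39]
13: 0x17f (blk 47, set 7) → MISS  vc=[24, 8, 39, 23]
14: 0x1c1 (blk 56, set 0) → MISS  vc=[24, 8, 39, 23, 48]
15: 0x1c1 (blk 56, set 0) → L1-HIT  vc=[24, 8, 39, 23, 48]
16: 0x78 (blk 15, set 7) → MISS  vc=[24, 8, 39, 23, 48, 47]
17: 0xbf (blk 23, set 7) → VC-HIT  vc=[24, 8, 39, 15, 48, 47]
18: 0x7a (blk 15, set 7) → VC-HIT  vc=[24, 8, 39, 23, 48, 47]

MISSES = 9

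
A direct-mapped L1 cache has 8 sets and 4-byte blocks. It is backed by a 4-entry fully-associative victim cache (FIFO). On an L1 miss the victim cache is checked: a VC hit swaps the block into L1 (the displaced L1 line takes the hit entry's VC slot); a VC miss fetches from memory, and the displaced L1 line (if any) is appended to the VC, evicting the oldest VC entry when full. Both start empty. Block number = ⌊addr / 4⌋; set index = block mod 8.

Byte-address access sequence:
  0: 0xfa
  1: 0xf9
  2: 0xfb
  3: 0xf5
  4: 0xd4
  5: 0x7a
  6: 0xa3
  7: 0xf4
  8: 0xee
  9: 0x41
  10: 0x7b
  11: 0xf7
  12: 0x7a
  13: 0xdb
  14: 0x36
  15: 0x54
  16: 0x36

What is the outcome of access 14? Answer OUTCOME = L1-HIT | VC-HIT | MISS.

OUTCOME = MISS

0: 0xfa (blk 62, set 6) → MISS  vc=[]
1: 0xf9 (blk 62, set 6) → L1-HIT  vc=[]
2: 0xfb (blk 62, set 6) → L1-HIT  vc=[]
3: 0xf5 (blk 61, set 5) → MISS  vc=[]
4: 0xd4 (blk 53, set 5) → MISS  vc=[61]
5: 0x7a (blk 30, set 6) → MISS  vc=[61, 62]
6: 0xa3 (blk 40, set 0) → MISS  vc=[61, 62]
7: 0xf4 (blk 61, set 5) → VC-HIT  vc=[53, 62]
8: 0xee (blk 59, set 3) → MISS  vc=[53, 62]
9: 0x41 (blk 16, set 0) → MISS  vc=[53, 62, 40]
10: 0x7b (blk 30, set 6) → L1-HIT  vc=[53, 62, 40]
11: 0xf7 (blk 61, set 5) → L1-HIT  vc=[53, 62, 40]
12: 0x7a (blk 30, set 6) → L1-HIT  vc=[53, 62, 40]
13: 0xdb (blk 54, set 6) → MISS  vc=[53, 62, 40, 30]
14: 0x36 (blk 13, set 5) → MISS  vc=[62, 40, 30, 61]
15: 0x54 (blk 21, set 5) → MISS  vc=[40, 30, 61, 13]
16: 0x36 (blk 13, set 5) → VC-HIT  vc=[40, 30, 61, 21]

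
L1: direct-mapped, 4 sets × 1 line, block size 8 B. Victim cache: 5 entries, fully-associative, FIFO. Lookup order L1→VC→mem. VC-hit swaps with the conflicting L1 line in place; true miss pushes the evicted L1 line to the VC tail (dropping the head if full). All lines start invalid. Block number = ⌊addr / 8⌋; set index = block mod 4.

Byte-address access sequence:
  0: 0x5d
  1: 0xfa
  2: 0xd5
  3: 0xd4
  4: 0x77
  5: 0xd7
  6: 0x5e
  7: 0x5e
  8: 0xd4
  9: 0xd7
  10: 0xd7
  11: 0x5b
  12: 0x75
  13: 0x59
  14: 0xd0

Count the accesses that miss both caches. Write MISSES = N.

0: 0x5d (blk 11, set 3) → MISS  vc=[]
1: 0xfa (blk 31, set 3) → MISS  vc=[11]
2: 0xd5 (blk 26, set 2) → MISS  vc=[11]
3: 0xd4 (blk 26, set 2) → L1-HIT  vc=[11]
4: 0x77 (blk 14, set 2) → MISS  vc=[11, 26]
5: 0xd7 (blk 26, set 2) → VC-HIT  vc=[11, 14]
6: 0x5e (blk 11, set 3) → VC-HIT  vc=[31, 14]
7: 0x5e (blk 11, set 3) → L1-HIT  vc=[31, 14]
8: 0xd4 (blk 26, set 2) → L1-HIT  vc=[31, 14]
9: 0xd7 (blk 26, set 2) → L1-HIT  vc=[31, 14]
10: 0xd7 (blk 26, set 2) → L1-HIT  vc=[31, 14]
11: 0x5b (blk 11, set 3) → L1-HIT  vc=[31, 14]
12: 0x75 (blk 14, set 2) → VC-HIT  vc=[31, 26]
13: 0x59 (blk 11, set 3) → L1-HIT  vc=[31, 26]
14: 0xd0 (blk 26, set 2) → VC-HIT  vc=[31, 14]

MISSES = 4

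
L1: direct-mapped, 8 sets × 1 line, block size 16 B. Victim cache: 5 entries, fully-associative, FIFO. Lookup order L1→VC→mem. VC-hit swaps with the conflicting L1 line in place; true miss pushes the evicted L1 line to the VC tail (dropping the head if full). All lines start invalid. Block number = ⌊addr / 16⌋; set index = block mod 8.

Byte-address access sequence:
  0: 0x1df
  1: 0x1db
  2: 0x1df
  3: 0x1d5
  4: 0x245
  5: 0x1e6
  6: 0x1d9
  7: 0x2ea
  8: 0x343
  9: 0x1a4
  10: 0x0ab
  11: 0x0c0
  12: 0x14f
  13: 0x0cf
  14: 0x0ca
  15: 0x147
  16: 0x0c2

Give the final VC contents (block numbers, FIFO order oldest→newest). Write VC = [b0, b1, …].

#0 0x1df→b29/s5 MISS; vc=[]
#1 0x1db→b29/s5 L1-HIT; vc=[]
#2 0x1df→b29/s5 L1-HIT; vc=[]
#3 0x1d5→b29/s5 L1-HIT; vc=[]
#4 0x245→b36/s4 MISS; vc=[]
#5 0x1e6→b30/s6 MISS; vc=[]
#6 0x1d9→b29/s5 L1-HIT; vc=[]
#7 0x2ea→b46/s6 MISS; vc=[30]
#8 0x343→b52/s4 MISS; vc=[30,36]
#9 0x1a4→b26/s2 MISS; vc=[30,36]
#10 0xab→b10/s2 MISS; vc=[30,36,26]
#11 0xc0→b12/s4 MISS; vc=[30,36,26,52]
#12 0x14f→b20/s4 MISS; vc=[30,36,26,52,12]
#13 0xcf→b12/s4 VC-HIT; vc=[30,36,26,52,20]
#14 0xca→b12/s4 L1-HIT; vc=[30,36,26,52,20]
#15 0x147→b20/s4 VC-HIT; vc=[30,36,26,52,12]
#16 0xc2→b12/s4 VC-HIT; vc=[30,36,26,52,20]

VC = [30, 36, 26, 52, 20]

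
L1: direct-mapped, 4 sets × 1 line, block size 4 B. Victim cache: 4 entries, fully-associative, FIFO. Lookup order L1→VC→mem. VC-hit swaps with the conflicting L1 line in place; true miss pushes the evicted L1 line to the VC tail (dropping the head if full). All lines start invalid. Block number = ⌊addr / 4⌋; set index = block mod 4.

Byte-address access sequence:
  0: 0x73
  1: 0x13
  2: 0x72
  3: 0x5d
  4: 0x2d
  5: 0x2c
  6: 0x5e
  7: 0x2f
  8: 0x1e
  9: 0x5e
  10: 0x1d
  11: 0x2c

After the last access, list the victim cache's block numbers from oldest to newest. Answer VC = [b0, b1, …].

0: 0x73 (blk 28, set 0) → MISS  vc=[]
1: 0x13 (blk 4, set 0) → MISS  vc=[28]
2: 0x72 (blk 28, set 0) → VC-HIT  vc=[4]
3: 0x5d (blk 23, set 3) → MISS  vc=[4]
4: 0x2d (blk 11, set 3) → MISS  vc=[4, 23]
5: 0x2c (blk 11, set 3) → L1-HIT  vc=[4, 23]
6: 0x5e (blk 23, set 3) → VC-HIT  vc=[4, 11]
7: 0x2f (blk 11, set 3) → VC-HIT  vc=[4, 23]
8: 0x1e (blk 7, set 3) → MISS  vc=[4, 23, 11]
9: 0x5e (blk 23, set 3) → VC-HIT  vc=[4, 7, 11]
10: 0x1d (blk 7, set 3) → VC-HIT  vc=[4, 23, 11]
11: 0x2c (blk 11, set 3) → VC-HIT  vc=[4, 23, 7]

VC = [4, 23, 7]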